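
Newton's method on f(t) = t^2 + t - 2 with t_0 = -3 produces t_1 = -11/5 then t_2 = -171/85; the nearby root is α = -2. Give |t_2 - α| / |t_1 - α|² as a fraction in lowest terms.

5/17

t_1 - α = -11/5 - (-2) = -11/5 + 2 = -1/5, so |t_1 - α| = 1/5.
t_2 - α = -171/85 - (-2) = -171/85 + 2 = -1/85, so |t_2 - α| = 1/85.
|t_1 - α|² = 1/25.
Ratio = (1/85) / (1/25) = 5/17.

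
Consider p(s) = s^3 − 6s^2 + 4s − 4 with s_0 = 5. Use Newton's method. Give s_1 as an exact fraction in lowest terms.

p'(s) = 3s^2 − 12s + 4.
p(5) = −9, p'(5) = 19, so s_1 = 5 − (−9)/19 = 104/19.

104/19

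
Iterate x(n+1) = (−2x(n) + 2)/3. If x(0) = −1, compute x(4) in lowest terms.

10/81

x(1) = (−2·(−1) + 2)/3 = 4/3.
x(2) = (−2·(4/3) + 2)/3 = −2/9.
x(3) = (−2·(−2/9) + 2)/3 = 22/27.
x(4) = (−2·(22/27) + 2)/3 = 10/81.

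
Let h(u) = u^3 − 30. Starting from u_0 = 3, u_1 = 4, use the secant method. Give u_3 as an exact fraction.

h(3) = −3, h(4) = 34. u_2 = 4 − 34·(4 − 3)/(34 − (−3)) = 114/37.
h(4) = 34, h(114/37) = −38046/50653. u_3 = (114/37) − (−38046/50653)·((114/37) − 4)/((−38046/50653) − 34) = 80271/25886.

80271/25886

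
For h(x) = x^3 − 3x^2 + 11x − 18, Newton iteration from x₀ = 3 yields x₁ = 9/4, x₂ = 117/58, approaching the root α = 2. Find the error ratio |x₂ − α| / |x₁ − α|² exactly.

8/29

x₁ − α = 9/4 − 2 = 1/4, so |x₁ − α| = 1/4.
x₂ − α = 117/58 − 2 = 1/58, so |x₂ − α| = 1/58.
|x₁ − α|² = 1/16.
Ratio = (1/58) / (1/16) = 8/29.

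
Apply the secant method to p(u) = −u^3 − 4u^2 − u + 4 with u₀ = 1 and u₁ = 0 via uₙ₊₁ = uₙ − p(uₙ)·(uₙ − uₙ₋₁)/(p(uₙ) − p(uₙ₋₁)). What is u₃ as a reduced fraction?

p(1) = −2, p(0) = 4. u₂ = 0 − 4·(0 − 1)/(4 − (−2)) = 2/3.
p(0) = 4, p(2/3) = 34/27. u₃ = (2/3) − (34/27)·((2/3) − 0)/((34/27) − 4) = 36/37.

36/37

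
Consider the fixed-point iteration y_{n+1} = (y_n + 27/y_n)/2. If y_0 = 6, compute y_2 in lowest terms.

291/56

y_1 = (6 + 27/6)/2 = 21/4.
y_2 = (21/4 + 27/(21/4))/2 = 291/56.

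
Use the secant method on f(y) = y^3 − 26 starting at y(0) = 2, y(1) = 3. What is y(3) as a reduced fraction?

28370/9577

f(2) = −18, f(3) = 1. y(2) = 3 − 1·(3 − 2)/(1 − (−18)) = 56/19.
f(3) = 1, f(56/19) = −2718/6859. y(3) = (56/19) − (−2718/6859)·((56/19) − 3)/((−2718/6859) − 1) = 28370/9577.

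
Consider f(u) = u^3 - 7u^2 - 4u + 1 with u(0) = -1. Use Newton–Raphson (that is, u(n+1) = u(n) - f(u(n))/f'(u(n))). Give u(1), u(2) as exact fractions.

f'(u) = 3u^2 - 14u - 4.
f(-1) = -3, f'(-1) = 13, so u(1) = (-1) - (-3)/13 = -10/13.
f(-10/13) = -1143/2197, f'(-10/13) = 1444/169, so u(2) = (-10/13) - (-1143/2197)/(1444/169) = -13297/18772.

u(1) = -10/13, u(2) = -13297/18772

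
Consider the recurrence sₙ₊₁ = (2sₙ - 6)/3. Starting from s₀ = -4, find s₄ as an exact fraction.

-454/81

s₁ = (2·(-4) - 6)/3 = -14/3.
s₂ = (2·(-14/3) - 6)/3 = -46/9.
s₃ = (2·(-46/9) - 6)/3 = -146/27.
s₄ = (2·(-146/27) - 6)/3 = -454/81.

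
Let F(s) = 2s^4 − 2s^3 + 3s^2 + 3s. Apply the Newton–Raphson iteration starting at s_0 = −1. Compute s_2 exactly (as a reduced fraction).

F'(s) = 8s^3 − 6s^2 + 6s + 3.
F(−1) = 4, F'(−1) = −17, so s_1 = (−1) − 4/(−17) = −13/17.
F(−13/17) = 86736/83521, F'(−13/17) = −42617/4913, so s_2 = (−13/17) − (86736/83521)/(−42617/4913) = −467285/724489.

−467285/724489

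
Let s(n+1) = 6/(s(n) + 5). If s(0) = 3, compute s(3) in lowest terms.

138/139

s(1) = 6/(3 + 5) = 3/4.
s(2) = 6/(3/4 + 5) = 24/23.
s(3) = 6/(24/23 + 5) = 138/139.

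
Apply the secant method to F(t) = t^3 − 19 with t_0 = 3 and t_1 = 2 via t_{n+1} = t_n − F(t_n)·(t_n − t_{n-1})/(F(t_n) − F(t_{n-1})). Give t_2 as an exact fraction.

49/19

F(3) = 8, F(2) = −11. t_2 = 2 − (−11)·(2 − 3)/((−11) − 8) = 49/19.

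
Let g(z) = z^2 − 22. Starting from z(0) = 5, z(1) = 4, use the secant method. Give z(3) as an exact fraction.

61/13

g(5) = 3, g(4) = −6. z(2) = 4 − (−6)·(4 − 5)/((−6) − 3) = 14/3.
g(4) = −6, g(14/3) = −2/9. z(3) = (14/3) − (−2/9)·((14/3) − 4)/((−2/9) − (−6)) = 61/13.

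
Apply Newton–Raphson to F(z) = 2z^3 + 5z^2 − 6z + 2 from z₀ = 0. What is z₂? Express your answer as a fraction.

F'(z) = 6z^2 + 10z − 6.
F(0) = 2, F'(0) = −6, so z₁ = 0 − 2/(−6) = 1/3.
F(1/3) = 17/27, F'(1/3) = −2, so z₂ = (1/3) − (17/27)/(−2) = 35/54.

35/54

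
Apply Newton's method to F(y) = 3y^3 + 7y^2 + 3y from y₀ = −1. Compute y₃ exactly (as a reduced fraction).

F'(y) = 9y^2 + 14y + 3.
F(−1) = 1, F'(−1) = −2, so y₁ = (−1) − 1/(−2) = −1/2.
F(−1/2) = −1/8, F'(−1/2) = −7/4, so y₂ = (−1/2) − (−1/8)/(−7/4) = −4/7.
F(−4/7) = 4/343, F'(−4/7) = −101/49, so y₃ = (−4/7) − (4/343)/(−101/49) = −400/707.

−400/707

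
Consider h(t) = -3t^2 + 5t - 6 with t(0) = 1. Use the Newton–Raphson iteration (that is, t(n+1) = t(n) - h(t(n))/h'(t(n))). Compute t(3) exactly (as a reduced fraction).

1851/5543

h'(t) = -6t + 5.
h(1) = -4, h'(1) = -1, so t(1) = 1 - (-4)/(-1) = -3.
h(-3) = -48, h'(-3) = 23, so t(2) = (-3) - (-48)/23 = -21/23.
h(-21/23) = -6912/529, h'(-21/23) = 241/23, so t(3) = (-21/23) - (-6912/529)/(241/23) = 1851/5543.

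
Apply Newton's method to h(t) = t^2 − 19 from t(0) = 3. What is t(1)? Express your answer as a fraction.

h'(t) = 2t.
h(3) = −10, h'(3) = 6, so t(1) = 3 − (−10)/6 = 14/3.

14/3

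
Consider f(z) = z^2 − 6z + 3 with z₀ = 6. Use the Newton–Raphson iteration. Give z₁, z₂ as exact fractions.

z₁ = 11/2, z₂ = 109/20

f'(z) = 2z − 6.
f(6) = 3, f'(6) = 6, so z₁ = 6 − 3/6 = 11/2.
f(11/2) = 1/4, f'(11/2) = 5, so z₂ = (11/2) − (1/4)/5 = 109/20.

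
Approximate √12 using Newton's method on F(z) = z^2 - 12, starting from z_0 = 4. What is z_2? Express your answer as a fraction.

F'(z) = 2z.
F(4) = 4, F'(4) = 8, so z_1 = 4 - 4/8 = 7/2.
F(7/2) = 1/4, F'(7/2) = 7, so z_2 = (7/2) - (1/4)/7 = 97/28.

97/28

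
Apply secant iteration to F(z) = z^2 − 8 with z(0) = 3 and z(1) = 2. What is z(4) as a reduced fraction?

478/169

F(3) = 1, F(2) = −4. z(2) = 2 − (−4)·(2 − 3)/((−4) − 1) = 14/5.
F(2) = −4, F(14/5) = −4/25. z(3) = (14/5) − (−4/25)·((14/5) − 2)/((−4/25) − (−4)) = 17/6.
F(14/5) = −4/25, F(17/6) = 1/36. z(4) = (17/6) − (1/36)·((17/6) − (14/5))/((1/36) − (−4/25)) = 478/169.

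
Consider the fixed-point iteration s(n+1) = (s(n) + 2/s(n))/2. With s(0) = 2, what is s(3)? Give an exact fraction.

577/408

s(1) = (2 + 2/2)/2 = 3/2.
s(2) = (3/2 + 2/(3/2))/2 = 17/12.
s(3) = (17/12 + 2/(17/12))/2 = 577/408.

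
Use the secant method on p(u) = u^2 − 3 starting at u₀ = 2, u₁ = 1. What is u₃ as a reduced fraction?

p(2) = 1, p(1) = −2. u₂ = 1 − (−2)·(1 − 2)/((−2) − 1) = 5/3.
p(1) = −2, p(5/3) = −2/9. u₃ = (5/3) − (−2/9)·((5/3) − 1)/((−2/9) − (−2)) = 7/4.

7/4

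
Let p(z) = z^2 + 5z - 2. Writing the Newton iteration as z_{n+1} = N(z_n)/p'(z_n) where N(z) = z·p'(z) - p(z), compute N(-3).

11

p'(z) = 2z + 5.
N(z) = z·p'(z) - p(z) = z·(2z + 5) - (z^2 + 5z - 2) = z^2 + 2.
N(-3) = 11.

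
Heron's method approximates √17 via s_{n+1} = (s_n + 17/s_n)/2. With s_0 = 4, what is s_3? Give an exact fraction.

9478657/2298912

s_1 = (4 + 17/4)/2 = 33/8.
s_2 = (33/8 + 17/(33/8))/2 = 2177/528.
s_3 = (2177/528 + 17/(2177/528))/2 = 9478657/2298912.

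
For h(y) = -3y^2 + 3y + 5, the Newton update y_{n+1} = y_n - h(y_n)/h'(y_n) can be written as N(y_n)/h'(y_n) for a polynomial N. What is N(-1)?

-8

h'(y) = -6y + 3.
N(y) = y·h'(y) - h(y) = y·(-6y + 3) - (-3y^2 + 3y + 5) = -3y^2 - 5.
N(-1) = -8.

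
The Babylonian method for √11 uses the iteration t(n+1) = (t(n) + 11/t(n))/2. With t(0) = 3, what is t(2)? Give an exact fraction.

199/60

t(1) = (3 + 11/3)/2 = 10/3.
t(2) = (10/3 + 11/(10/3))/2 = 199/60.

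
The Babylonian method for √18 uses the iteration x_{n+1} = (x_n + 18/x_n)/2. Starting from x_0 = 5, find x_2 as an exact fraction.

x_1 = (5 + 18/5)/2 = 43/10.
x_2 = (43/10 + 18/(43/10))/2 = 3649/860.

3649/860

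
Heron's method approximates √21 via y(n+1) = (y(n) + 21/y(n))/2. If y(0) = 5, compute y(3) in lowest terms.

277727/60605

y(1) = (5 + 21/5)/2 = 23/5.
y(2) = (23/5 + 21/(23/5))/2 = 527/115.
y(3) = (527/115 + 21/(527/115))/2 = 277727/60605.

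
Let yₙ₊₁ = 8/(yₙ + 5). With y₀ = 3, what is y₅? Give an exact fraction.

952/747

y₁ = 8/(3 + 5) = 1.
y₂ = 8/(1 + 5) = 4/3.
y₃ = 8/(4/3 + 5) = 24/19.
y₄ = 8/(24/19 + 5) = 152/119.
y₅ = 8/(152/119 + 5) = 952/747.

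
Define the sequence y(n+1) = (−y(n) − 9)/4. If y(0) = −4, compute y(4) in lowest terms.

−463/256

y(1) = (−(−4) − 9)/4 = −5/4.
y(2) = (−(−5/4) − 9)/4 = −31/16.
y(3) = (−(−31/16) − 9)/4 = −113/64.
y(4) = (−(−113/64) − 9)/4 = −463/256.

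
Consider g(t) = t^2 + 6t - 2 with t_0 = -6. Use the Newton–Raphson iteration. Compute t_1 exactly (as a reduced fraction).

g'(t) = 2t + 6.
g(-6) = -2, g'(-6) = -6, so t_1 = (-6) - (-2)/(-6) = -19/3.

-19/3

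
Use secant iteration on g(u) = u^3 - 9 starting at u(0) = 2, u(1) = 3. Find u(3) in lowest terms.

g(2) = -1, g(3) = 18. u(2) = 3 - 18·(3 - 2)/(18 - (-1)) = 39/19.
g(3) = 18, g(39/19) = -2412/6859. u(3) = (39/19) - (-2412/6859)·((39/19) - 3)/((-2412/6859) - 18) = 1609/777.

1609/777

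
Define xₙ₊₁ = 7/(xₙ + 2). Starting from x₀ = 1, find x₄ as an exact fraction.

x₁ = 7/(1 + 2) = 7/3.
x₂ = 7/(7/3 + 2) = 21/13.
x₃ = 7/(21/13 + 2) = 91/47.
x₄ = 7/(91/47 + 2) = 329/185.

329/185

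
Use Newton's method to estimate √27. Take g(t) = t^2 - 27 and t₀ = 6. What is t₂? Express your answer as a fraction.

291/56

g'(t) = 2t.
g(6) = 9, g'(6) = 12, so t₁ = 6 - 9/12 = 21/4.
g(21/4) = 9/16, g'(21/4) = 21/2, so t₂ = (21/4) - (9/16)/(21/2) = 291/56.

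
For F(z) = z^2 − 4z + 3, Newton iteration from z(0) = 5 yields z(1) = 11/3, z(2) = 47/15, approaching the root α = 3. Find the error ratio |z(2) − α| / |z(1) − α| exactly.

z(1) − α = 11/3 − 3 = 2/3, so |z(1) − α| = 2/3.
z(2) − α = 47/15 − 3 = 2/15, so |z(2) − α| = 2/15.
Ratio = (2/15) / (2/3) = 1/5.

1/5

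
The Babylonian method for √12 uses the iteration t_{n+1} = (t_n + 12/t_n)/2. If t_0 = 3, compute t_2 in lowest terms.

97/28

t_1 = (3 + 12/3)/2 = 7/2.
t_2 = (7/2 + 12/(7/2))/2 = 97/28.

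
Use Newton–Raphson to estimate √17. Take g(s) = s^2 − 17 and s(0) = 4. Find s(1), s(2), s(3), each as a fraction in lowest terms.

s(1) = 33/8, s(2) = 2177/528, s(3) = 9478657/2298912

g'(s) = 2s.
g(4) = −1, g'(4) = 8, so s(1) = 4 − (−1)/8 = 33/8.
g(33/8) = 1/64, g'(33/8) = 33/4, so s(2) = (33/8) − (1/64)/(33/4) = 2177/528.
g(2177/528) = 1/278784, g'(2177/528) = 2177/264, so s(3) = (2177/528) − (1/278784)/(2177/264) = 9478657/2298912.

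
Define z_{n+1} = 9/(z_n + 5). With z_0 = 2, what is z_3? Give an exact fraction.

z_1 = 9/(2 + 5) = 9/7.
z_2 = 9/(9/7 + 5) = 63/44.
z_3 = 9/(63/44 + 5) = 396/283.

396/283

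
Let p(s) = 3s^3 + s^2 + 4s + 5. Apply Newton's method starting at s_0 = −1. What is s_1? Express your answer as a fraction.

−10/11

p'(s) = 9s^2 + 2s + 4.
p(−1) = −1, p'(−1) = 11, so s_1 = (−1) − (−1)/11 = −10/11.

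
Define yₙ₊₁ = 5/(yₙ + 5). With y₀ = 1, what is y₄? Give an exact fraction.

41/48

y₁ = 5/(1 + 5) = 5/6.
y₂ = 5/(5/6 + 5) = 6/7.
y₃ = 5/(6/7 + 5) = 35/41.
y₄ = 5/(35/41 + 5) = 41/48.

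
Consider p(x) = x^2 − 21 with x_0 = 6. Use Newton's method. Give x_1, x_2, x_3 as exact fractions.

p'(x) = 2x.
p(6) = 15, p'(6) = 12, so x_1 = 6 − 15/12 = 19/4.
p(19/4) = 25/16, p'(19/4) = 19/2, so x_2 = (19/4) − (25/16)/(19/2) = 697/152.
p(697/152) = 625/23104, p'(697/152) = 697/76, so x_3 = (697/152) − (625/23104)/(697/76) = 970993/211888.

x_1 = 19/4, x_2 = 697/152, x_3 = 970993/211888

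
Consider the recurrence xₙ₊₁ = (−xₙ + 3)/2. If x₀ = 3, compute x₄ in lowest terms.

9/8

x₁ = (−3 + 3)/2 = 0.
x₂ = (−0 + 3)/2 = 3/2.
x₃ = (−(3/2) + 3)/2 = 3/4.
x₄ = (−(3/4) + 3)/2 = 9/8.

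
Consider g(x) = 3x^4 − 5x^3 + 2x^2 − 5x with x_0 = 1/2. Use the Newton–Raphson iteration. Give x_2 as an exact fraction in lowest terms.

−1297/2996896

g'(x) = 12x^3 − 15x^2 + 4x − 5.
g(1/2) = −39/16, g'(1/2) = −21/4, so x_1 = (1/2) − (−39/16)/(−21/4) = 1/28.
g(1/28) = −108329/614656, g'(1/28) = −13379/2744, so x_2 = (1/28) − (−108329/614656)/(−13379/2744) = −1297/2996896.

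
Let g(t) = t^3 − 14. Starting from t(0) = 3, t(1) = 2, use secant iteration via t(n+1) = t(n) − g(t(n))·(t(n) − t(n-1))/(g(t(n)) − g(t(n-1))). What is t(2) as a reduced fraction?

g(3) = 13, g(2) = −6. t(2) = 2 − (−6)·(2 − 3)/((−6) − 13) = 44/19.

44/19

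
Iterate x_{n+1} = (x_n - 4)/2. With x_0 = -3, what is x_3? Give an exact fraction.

x_1 = ((-3) - 4)/2 = -7/2.
x_2 = ((-7/2) - 4)/2 = -15/4.
x_3 = ((-15/4) - 4)/2 = -31/8.

-31/8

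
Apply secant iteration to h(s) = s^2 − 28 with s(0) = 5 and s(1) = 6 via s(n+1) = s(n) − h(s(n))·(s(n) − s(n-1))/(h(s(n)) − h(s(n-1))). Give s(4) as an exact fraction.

9530/1801

h(5) = −3, h(6) = 8. s(2) = 6 − 8·(6 − 5)/(8 − (−3)) = 58/11.
h(6) = 8, h(58/11) = −24/121. s(3) = (58/11) − (−24/121)·((58/11) − 6)/((−24/121) − 8) = 164/31.
h(58/11) = −24/121, h(164/31) = −12/961. s(4) = (164/31) − (−12/961)·((164/31) − (58/11))/((−12/961) − (−24/121)) = 9530/1801.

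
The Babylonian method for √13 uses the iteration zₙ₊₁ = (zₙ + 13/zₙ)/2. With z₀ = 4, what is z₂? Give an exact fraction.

1673/464

z₁ = (4 + 13/4)/2 = 29/8.
z₂ = (29/8 + 13/(29/8))/2 = 1673/464.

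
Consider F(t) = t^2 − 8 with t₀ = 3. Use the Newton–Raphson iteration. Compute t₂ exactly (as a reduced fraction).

F'(t) = 2t.
F(3) = 1, F'(3) = 6, so t₁ = 3 − 1/6 = 17/6.
F(17/6) = 1/36, F'(17/6) = 17/3, so t₂ = (17/6) − (1/36)/(17/3) = 577/204.

577/204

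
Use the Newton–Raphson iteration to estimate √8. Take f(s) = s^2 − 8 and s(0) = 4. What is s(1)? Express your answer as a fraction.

3

f'(s) = 2s.
f(4) = 8, f'(4) = 8, so s(1) = 4 − 8/8 = 3.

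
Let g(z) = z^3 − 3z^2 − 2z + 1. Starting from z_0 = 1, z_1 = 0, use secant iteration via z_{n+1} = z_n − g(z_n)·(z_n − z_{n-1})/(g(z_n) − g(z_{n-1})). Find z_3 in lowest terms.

16/43

g(1) = −3, g(0) = 1. z_2 = 0 − 1·(0 − 1)/(1 − (−3)) = 1/4.
g(0) = 1, g(1/4) = 21/64. z_3 = (1/4) − (21/64)·((1/4) − 0)/((21/64) − 1) = 16/43.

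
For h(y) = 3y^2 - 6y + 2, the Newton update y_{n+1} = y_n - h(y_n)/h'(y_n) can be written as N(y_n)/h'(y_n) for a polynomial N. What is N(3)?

25

h'(y) = 6y - 6.
N(y) = y·h'(y) - h(y) = y·(6y - 6) - (3y^2 - 6y + 2) = 3y^2 - 2.
N(3) = 25.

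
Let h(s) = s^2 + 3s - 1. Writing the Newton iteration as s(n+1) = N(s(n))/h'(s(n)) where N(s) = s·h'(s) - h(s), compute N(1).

2

h'(s) = 2s + 3.
N(s) = s·h'(s) - h(s) = s·(2s + 3) - (s^2 + 3s - 1) = s^2 + 1.
N(1) = 2.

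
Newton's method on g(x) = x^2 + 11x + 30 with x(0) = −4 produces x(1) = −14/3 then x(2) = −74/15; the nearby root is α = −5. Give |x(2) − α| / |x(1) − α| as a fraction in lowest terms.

x(1) − α = −14/3 − (−5) = −14/3 + 5 = 1/3, so |x(1) − α| = 1/3.
x(2) − α = −74/15 − (−5) = −74/15 + 5 = 1/15, so |x(2) − α| = 1/15.
Ratio = (1/15) / (1/3) = 1/5.

1/5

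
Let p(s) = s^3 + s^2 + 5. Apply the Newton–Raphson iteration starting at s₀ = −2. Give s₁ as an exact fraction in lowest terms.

−17/8

p'(s) = 3s^2 + 2s.
p(−2) = 1, p'(−2) = 8, so s₁ = (−2) − 1/8 = −17/8.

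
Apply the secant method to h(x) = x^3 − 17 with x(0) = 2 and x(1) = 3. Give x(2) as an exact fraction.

h(2) = −9, h(3) = 10. x(2) = 3 − 10·(3 − 2)/(10 − (−9)) = 47/19.

47/19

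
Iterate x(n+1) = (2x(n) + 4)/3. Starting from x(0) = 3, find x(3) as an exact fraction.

100/27

x(1) = (2·3 + 4)/3 = 10/3.
x(2) = (2·(10/3) + 4)/3 = 32/9.
x(3) = (2·(32/9) + 4)/3 = 100/27.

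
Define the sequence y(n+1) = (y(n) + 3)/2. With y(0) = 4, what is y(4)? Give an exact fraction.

49/16

y(1) = (4 + 3)/2 = 7/2.
y(2) = ((7/2) + 3)/2 = 13/4.
y(3) = ((13/4) + 3)/2 = 25/8.
y(4) = ((25/8) + 3)/2 = 49/16.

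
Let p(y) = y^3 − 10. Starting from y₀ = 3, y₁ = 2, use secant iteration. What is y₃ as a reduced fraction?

p(3) = 17, p(2) = −2. y₂ = 2 − (−2)·(2 − 3)/((−2) − 17) = 40/19.
p(2) = −2, p(40/19) = −4590/6859. y₃ = (40/19) − (−4590/6859)·((40/19) − 2)/((−4590/6859) − (−2)) = 4925/2282.

4925/2282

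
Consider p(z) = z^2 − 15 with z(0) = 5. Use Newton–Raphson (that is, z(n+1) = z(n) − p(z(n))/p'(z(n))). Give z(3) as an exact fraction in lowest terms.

1921/496

p'(z) = 2z.
p(5) = 10, p'(5) = 10, so z(1) = 5 − 10/10 = 4.
p(4) = 1, p'(4) = 8, so z(2) = 4 − 1/8 = 31/8.
p(31/8) = 1/64, p'(31/8) = 31/4, so z(3) = (31/8) − (1/64)/(31/4) = 1921/496.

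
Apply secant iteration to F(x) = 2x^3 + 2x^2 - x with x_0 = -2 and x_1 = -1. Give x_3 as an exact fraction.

-128/79

F(-2) = -6, F(-1) = 1. x_2 = (-1) - 1·((-1) - (-2))/(1 - (-6)) = -8/7.
F(-1) = 1, F(-8/7) = 264/343. x_3 = (-8/7) - (264/343)·((-8/7) - (-1))/((264/343) - 1) = -128/79.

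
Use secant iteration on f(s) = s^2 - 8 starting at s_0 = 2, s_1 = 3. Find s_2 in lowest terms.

14/5

f(2) = -4, f(3) = 1. s_2 = 3 - 1·(3 - 2)/(1 - (-4)) = 14/5.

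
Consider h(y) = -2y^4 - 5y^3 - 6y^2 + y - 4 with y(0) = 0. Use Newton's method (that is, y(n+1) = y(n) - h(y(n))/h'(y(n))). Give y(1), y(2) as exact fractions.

y(1) = 4, y(2) = 2268/799

h'(y) = -8y^3 - 15y^2 - 12y + 1.
h(0) = -4, h'(0) = 1, so y(1) = 0 - (-4)/1 = 4.
h(4) = -928, h'(4) = -799, so y(2) = 4 - (-928)/(-799) = 2268/799.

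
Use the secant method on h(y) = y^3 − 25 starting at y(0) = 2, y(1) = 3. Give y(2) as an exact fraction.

h(2) = −17, h(3) = 2. y(2) = 3 − 2·(3 − 2)/(2 − (−17)) = 55/19.

55/19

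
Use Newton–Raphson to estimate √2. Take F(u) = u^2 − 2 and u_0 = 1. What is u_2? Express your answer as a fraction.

17/12

F'(u) = 2u.
F(1) = −1, F'(1) = 2, so u_1 = 1 − (−1)/2 = 3/2.
F(3/2) = 1/4, F'(3/2) = 3, so u_2 = (3/2) − (1/4)/3 = 17/12.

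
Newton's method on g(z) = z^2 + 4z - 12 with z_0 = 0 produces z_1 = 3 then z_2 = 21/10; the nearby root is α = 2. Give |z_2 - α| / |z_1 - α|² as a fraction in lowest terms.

1/10

z_1 - α = 3 - 2 = 1, so |z_1 - α| = 1.
z_2 - α = 21/10 - 2 = 1/10, so |z_2 - α| = 1/10.
|z_1 - α|² = 1.
Ratio = (1/10) / 1 = 1/10.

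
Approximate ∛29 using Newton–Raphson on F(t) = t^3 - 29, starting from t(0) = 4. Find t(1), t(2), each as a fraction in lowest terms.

F'(t) = 3t^2.
F(4) = 35, F'(4) = 48, so t(1) = 4 - 35/48 = 157/48.
F(157/48) = 662725/110592, F'(157/48) = 24649/768, so t(2) = (157/48) - (662725/110592)/(24649/768) = 5473477/1774728.

t(1) = 157/48, t(2) = 5473477/1774728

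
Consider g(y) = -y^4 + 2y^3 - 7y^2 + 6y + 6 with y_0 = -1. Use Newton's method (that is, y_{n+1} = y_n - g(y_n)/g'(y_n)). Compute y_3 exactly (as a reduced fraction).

-580838/1037665

g'(y) = -4y^3 + 6y^2 - 14y + 6.
g(-1) = -10, g'(-1) = 30, so y_1 = (-1) - (-10)/30 = -2/3.
g(-2/3) = -154/81, g'(-2/3) = 518/27, so y_2 = (-2/3) - (-154/81)/(518/27) = -21/37.
g(-21/37) = -243210/1874161, g'(-21/37) = 841350/50653, so y_3 = (-21/37) - (-243210/1874161)/(841350/50653) = -580838/1037665.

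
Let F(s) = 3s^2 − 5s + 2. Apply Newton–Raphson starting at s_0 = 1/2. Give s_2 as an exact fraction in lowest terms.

53/80

F'(s) = 6s − 5.
F(1/2) = 1/4, F'(1/2) = −2, so s_1 = (1/2) − (1/4)/(−2) = 5/8.
F(5/8) = 3/64, F'(5/8) = −5/4, so s_2 = (5/8) − (3/64)/(−5/4) = 53/80.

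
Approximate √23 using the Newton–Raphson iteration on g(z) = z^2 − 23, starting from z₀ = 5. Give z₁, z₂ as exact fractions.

g'(z) = 2z.
g(5) = 2, g'(5) = 10, so z₁ = 5 − 2/10 = 24/5.
g(24/5) = 1/25, g'(24/5) = 48/5, so z₂ = (24/5) − (1/25)/(48/5) = 1151/240.

z₁ = 24/5, z₂ = 1151/240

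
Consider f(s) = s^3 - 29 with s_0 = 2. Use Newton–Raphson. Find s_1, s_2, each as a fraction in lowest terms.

s_1 = 15/4, s_2 = 4303/1350

f'(s) = 3s^2.
f(2) = -21, f'(2) = 12, so s_1 = 2 - (-21)/12 = 15/4.
f(15/4) = 1519/64, f'(15/4) = 675/16, so s_2 = (15/4) - (1519/64)/(675/16) = 4303/1350.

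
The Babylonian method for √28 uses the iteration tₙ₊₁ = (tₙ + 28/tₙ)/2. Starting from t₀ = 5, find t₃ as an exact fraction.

t₁ = (5 + 28/5)/2 = 53/10.
t₂ = (53/10 + 28/(53/10))/2 = 5609/1060.
t₃ = (5609/1060 + 28/(5609/1060))/2 = 62921681/11891080.

62921681/11891080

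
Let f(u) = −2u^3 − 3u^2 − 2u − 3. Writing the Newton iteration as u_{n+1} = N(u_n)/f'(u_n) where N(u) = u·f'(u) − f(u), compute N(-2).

23

f'(u) = −6u^2 − 6u − 2.
N(u) = u·f'(u) − f(u) = u·(−6u^2 − 6u − 2) − (−2u^3 − 3u^2 − 2u − 3) = −4u^3 − 3u^2 + 3.
N(-2) = 23.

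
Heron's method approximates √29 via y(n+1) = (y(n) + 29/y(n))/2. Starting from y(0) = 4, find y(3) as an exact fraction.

y(1) = (4 + 29/4)/2 = 45/8.
y(2) = (45/8 + 29/(45/8))/2 = 3881/720.
y(3) = (3881/720 + 29/(3881/720))/2 = 30095761/5588640.

30095761/5588640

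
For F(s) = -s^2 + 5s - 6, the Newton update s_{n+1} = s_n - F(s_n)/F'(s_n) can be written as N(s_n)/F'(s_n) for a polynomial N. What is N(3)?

F'(s) = -2s + 5.
N(s) = s·F'(s) - F(s) = s·(-2s + 5) - (-s^2 + 5s - 6) = -s^2 + 6.
N(3) = -3.

-3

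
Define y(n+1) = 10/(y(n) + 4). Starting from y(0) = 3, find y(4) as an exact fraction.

y(1) = 10/(3 + 4) = 10/7.
y(2) = 10/(10/7 + 4) = 35/19.
y(3) = 10/(35/19 + 4) = 190/111.
y(4) = 10/(190/111 + 4) = 555/317.

555/317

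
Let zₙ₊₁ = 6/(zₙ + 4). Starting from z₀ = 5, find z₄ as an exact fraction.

111/95

z₁ = 6/(5 + 4) = 2/3.
z₂ = 6/(2/3 + 4) = 9/7.
z₃ = 6/(9/7 + 4) = 42/37.
z₄ = 6/(42/37 + 4) = 111/95.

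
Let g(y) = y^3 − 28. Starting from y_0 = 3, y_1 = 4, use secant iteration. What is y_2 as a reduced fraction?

112/37

g(3) = −1, g(4) = 36. y_2 = 4 − 36·(4 − 3)/(36 − (−1)) = 112/37.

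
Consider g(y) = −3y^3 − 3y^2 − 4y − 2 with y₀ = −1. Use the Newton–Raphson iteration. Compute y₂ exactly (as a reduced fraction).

−911/1477

g'(y) = −9y^2 − 6y − 4.
g(−1) = 2, g'(−1) = −7, so y₁ = (−1) − 2/(−7) = −5/7.
g(−5/7) = 144/343, g'(−5/7) = −211/49, so y₂ = (−5/7) − (144/343)/(−211/49) = −911/1477.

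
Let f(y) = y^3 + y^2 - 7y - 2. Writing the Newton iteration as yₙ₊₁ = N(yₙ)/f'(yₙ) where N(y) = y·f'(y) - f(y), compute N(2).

f'(y) = 3y^2 + 2y - 7.
N(y) = y·f'(y) - f(y) = y·(3y^2 + 2y - 7) - (y^3 + y^2 - 7y - 2) = 2y^3 + y^2 + 2.
N(2) = 22.

22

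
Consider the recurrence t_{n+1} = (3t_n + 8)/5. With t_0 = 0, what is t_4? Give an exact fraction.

t_1 = (3·0 + 8)/5 = 8/5.
t_2 = (3·(8/5) + 8)/5 = 64/25.
t_3 = (3·(64/25) + 8)/5 = 392/125.
t_4 = (3·(392/125) + 8)/5 = 2176/625.

2176/625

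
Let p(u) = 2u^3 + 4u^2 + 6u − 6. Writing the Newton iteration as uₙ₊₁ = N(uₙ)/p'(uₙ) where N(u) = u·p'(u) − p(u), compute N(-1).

6

p'(u) = 6u^2 + 8u + 6.
N(u) = u·p'(u) − p(u) = u·(6u^2 + 8u + 6) − (2u^3 + 4u^2 + 6u − 6) = 4u^3 + 4u^2 + 6.
N(-1) = 6.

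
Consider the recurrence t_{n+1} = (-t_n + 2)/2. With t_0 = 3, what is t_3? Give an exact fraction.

3/8

t_1 = (-3 + 2)/2 = -1/2.
t_2 = (-(-1/2) + 2)/2 = 5/4.
t_3 = (-(5/4) + 2)/2 = 3/8.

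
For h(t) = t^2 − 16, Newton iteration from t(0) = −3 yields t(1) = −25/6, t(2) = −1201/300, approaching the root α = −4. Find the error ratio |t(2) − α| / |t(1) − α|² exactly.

t(1) − α = −25/6 − (−4) = −25/6 + 4 = −1/6, so |t(1) − α| = 1/6.
t(2) − α = −1201/300 − (−4) = −1201/300 + 4 = −1/300, so |t(2) − α| = 1/300.
|t(1) − α|² = 1/36.
Ratio = (1/300) / (1/36) = 3/25.

3/25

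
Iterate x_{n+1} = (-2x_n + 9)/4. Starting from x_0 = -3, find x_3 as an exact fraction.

33/16

x_1 = (-2·(-3) + 9)/4 = 15/4.
x_2 = (-2·(15/4) + 9)/4 = 3/8.
x_3 = (-2·(3/8) + 9)/4 = 33/16.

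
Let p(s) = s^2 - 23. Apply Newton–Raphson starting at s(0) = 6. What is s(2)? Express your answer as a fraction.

p'(s) = 2s.
p(6) = 13, p'(6) = 12, so s(1) = 6 - 13/12 = 59/12.
p(59/12) = 169/144, p'(59/12) = 59/6, so s(2) = (59/12) - (169/144)/(59/6) = 6793/1416.

6793/1416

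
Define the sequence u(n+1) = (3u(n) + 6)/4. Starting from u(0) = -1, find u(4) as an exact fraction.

969/256

u(1) = (3·(-1) + 6)/4 = 3/4.
u(2) = (3·(3/4) + 6)/4 = 33/16.
u(3) = (3·(33/16) + 6)/4 = 195/64.
u(4) = (3·(195/64) + 6)/4 = 969/256.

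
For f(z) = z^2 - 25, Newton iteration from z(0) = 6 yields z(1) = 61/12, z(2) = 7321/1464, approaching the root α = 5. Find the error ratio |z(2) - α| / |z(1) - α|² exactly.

6/61

z(1) - α = 61/12 - 5 = 1/12, so |z(1) - α| = 1/12.
z(2) - α = 7321/1464 - 5 = 1/1464, so |z(2) - α| = 1/1464.
|z(1) - α|² = 1/144.
Ratio = (1/1464) / (1/144) = 6/61.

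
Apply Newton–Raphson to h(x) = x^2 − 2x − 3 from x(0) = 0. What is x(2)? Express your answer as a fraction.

h'(x) = 2x − 2.
h(0) = −3, h'(0) = −2, so x(1) = 0 − (−3)/(−2) = −3/2.
h(−3/2) = 9/4, h'(−3/2) = −5, so x(2) = (−3/2) − (9/4)/(−5) = −21/20.

−21/20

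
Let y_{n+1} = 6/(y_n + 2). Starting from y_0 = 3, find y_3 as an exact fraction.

y_1 = 6/(3 + 2) = 6/5.
y_2 = 6/(6/5 + 2) = 15/8.
y_3 = 6/(15/8 + 2) = 48/31.

48/31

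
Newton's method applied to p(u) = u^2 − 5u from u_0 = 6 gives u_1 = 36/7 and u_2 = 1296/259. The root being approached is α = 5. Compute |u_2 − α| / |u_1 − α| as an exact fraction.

u_1 − α = 36/7 − 5 = 1/7, so |u_1 − α| = 1/7.
u_2 − α = 1296/259 − 5 = 1/259, so |u_2 − α| = 1/259.
Ratio = (1/259) / (1/7) = 1/37.

1/37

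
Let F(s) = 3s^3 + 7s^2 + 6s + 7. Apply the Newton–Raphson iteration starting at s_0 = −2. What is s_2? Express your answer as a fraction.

F'(s) = 9s^2 + 14s + 6.
F(−2) = −1, F'(−2) = 14, so s_1 = (−2) − (−1)/14 = −27/14.
F(−27/14) = −151/2744, F'(−27/14) = 2445/196, so s_2 = (−27/14) − (−151/2744)/(2445/196) = −32932/17115.

−32932/17115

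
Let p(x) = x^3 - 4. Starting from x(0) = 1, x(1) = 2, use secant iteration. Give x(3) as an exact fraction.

p(1) = -3, p(2) = 4. x(2) = 2 - 4·(2 - 1)/(4 - (-3)) = 10/7.
p(2) = 4, p(10/7) = -372/343. x(3) = (10/7) - (-372/343)·((10/7) - 2)/((-372/343) - 4) = 169/109.

169/109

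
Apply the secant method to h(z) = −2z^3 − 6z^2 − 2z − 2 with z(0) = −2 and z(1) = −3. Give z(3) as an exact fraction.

h(−2) = −6, h(−3) = 4. z(2) = (−3) − 4·((−3) − (−2))/(4 − (−6)) = −13/5.
h(−3) = 4, h(−13/5) = −276/125. z(3) = (−13/5) − (−276/125)·((−13/5) − (−3))/((−276/125) − 4) = −266/97.

−266/97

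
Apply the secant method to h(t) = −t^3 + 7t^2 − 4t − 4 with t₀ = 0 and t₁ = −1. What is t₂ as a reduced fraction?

h(0) = −4, h(−1) = 8. t₂ = (−1) − 8·((−1) − 0)/(8 − (−4)) = −1/3.

−1/3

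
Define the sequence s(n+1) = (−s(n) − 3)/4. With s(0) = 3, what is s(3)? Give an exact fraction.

−21/32

s(1) = (−3 − 3)/4 = −3/2.
s(2) = (−(−3/2) − 3)/4 = −3/8.
s(3) = (−(−3/8) − 3)/4 = −21/32.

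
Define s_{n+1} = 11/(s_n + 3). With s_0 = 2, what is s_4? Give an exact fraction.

1463/685

s_1 = 11/(2 + 3) = 11/5.
s_2 = 11/(11/5 + 3) = 55/26.
s_3 = 11/(55/26 + 3) = 286/133.
s_4 = 11/(286/133 + 3) = 1463/685.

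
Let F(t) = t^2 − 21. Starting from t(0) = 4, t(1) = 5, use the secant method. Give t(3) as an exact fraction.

197/43

F(4) = −5, F(5) = 4. t(2) = 5 − 4·(5 − 4)/(4 − (−5)) = 41/9.
F(5) = 4, F(41/9) = −20/81. t(3) = (41/9) − (−20/81)·((41/9) − 5)/((−20/81) − 4) = 197/43.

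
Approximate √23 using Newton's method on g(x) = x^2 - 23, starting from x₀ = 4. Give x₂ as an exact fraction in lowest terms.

g'(x) = 2x.
g(4) = -7, g'(4) = 8, so x₁ = 4 - (-7)/8 = 39/8.
g(39/8) = 49/64, g'(39/8) = 39/4, so x₂ = (39/8) - (49/64)/(39/4) = 2993/624.

2993/624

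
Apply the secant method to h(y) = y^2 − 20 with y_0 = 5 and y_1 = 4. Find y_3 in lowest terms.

h(5) = 5, h(4) = −4. y_2 = 4 − (−4)·(4 − 5)/((−4) − 5) = 40/9.
h(4) = −4, h(40/9) = −20/81. y_3 = (40/9) − (−20/81)·((40/9) − 4)/((−20/81) − (−4)) = 85/19.

85/19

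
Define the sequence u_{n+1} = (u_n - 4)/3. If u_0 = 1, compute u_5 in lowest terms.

u_1 = (1 - 4)/3 = -1.
u_2 = ((-1) - 4)/3 = -5/3.
u_3 = ((-5/3) - 4)/3 = -17/9.
u_4 = ((-17/9) - 4)/3 = -53/27.
u_5 = ((-53/27) - 4)/3 = -161/81.

-161/81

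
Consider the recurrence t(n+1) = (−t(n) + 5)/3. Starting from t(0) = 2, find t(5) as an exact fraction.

101/81

t(1) = (−2 + 5)/3 = 1.
t(2) = (−1 + 5)/3 = 4/3.
t(3) = (−(4/3) + 5)/3 = 11/9.
t(4) = (−(11/9) + 5)/3 = 34/27.
t(5) = (−(34/27) + 5)/3 = 101/81.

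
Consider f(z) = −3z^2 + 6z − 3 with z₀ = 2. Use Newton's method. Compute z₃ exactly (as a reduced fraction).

f'(z) = −6z + 6.
f(2) = −3, f'(2) = −6, so z₁ = 2 − (−3)/(−6) = 3/2.
f(3/2) = −3/4, f'(3/2) = −3, so z₂ = (3/2) − (−3/4)/(−3) = 5/4.
f(5/4) = −3/16, f'(5/4) = −3/2, so z₃ = (5/4) − (−3/16)/(−3/2) = 9/8.

9/8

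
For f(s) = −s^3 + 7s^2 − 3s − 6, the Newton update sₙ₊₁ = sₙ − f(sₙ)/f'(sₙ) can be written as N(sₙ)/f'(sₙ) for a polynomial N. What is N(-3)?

123

f'(s) = −3s^2 + 14s − 3.
N(s) = s·f'(s) − f(s) = s·(−3s^2 + 14s − 3) − (−s^3 + 7s^2 − 3s − 6) = −2s^3 + 7s^2 + 6.
N(-3) = 123.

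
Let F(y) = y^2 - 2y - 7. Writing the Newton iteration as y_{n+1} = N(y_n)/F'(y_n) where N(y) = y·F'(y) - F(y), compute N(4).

F'(y) = 2y - 2.
N(y) = y·F'(y) - F(y) = y·(2y - 2) - (y^2 - 2y - 7) = y^2 + 7.
N(4) = 23.

23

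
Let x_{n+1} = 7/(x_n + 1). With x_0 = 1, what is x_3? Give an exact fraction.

x_1 = 7/(1 + 1) = 7/2.
x_2 = 7/(7/2 + 1) = 14/9.
x_3 = 7/(14/9 + 1) = 63/23.

63/23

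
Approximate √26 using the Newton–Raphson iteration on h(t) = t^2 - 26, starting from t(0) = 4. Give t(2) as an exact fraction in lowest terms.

h'(t) = 2t.
h(4) = -10, h'(4) = 8, so t(1) = 4 - (-10)/8 = 21/4.
h(21/4) = 25/16, h'(21/4) = 21/2, so t(2) = (21/4) - (25/16)/(21/2) = 857/168.

857/168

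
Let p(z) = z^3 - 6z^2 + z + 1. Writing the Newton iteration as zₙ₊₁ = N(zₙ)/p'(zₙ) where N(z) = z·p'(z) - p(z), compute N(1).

p'(z) = 3z^2 - 12z + 1.
N(z) = z·p'(z) - p(z) = z·(3z^2 - 12z + 1) - (z^3 - 6z^2 + z + 1) = 2z^3 - 6z^2 - 1.
N(1) = -5.

-5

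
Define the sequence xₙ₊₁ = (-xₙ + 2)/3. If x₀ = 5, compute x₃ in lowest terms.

1/3

x₁ = (-5 + 2)/3 = -1.
x₂ = (-(-1) + 2)/3 = 1.
x₃ = (-1 + 2)/3 = 1/3.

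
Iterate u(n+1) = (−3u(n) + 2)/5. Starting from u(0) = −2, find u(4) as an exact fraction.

u(1) = (−3·(−2) + 2)/5 = 8/5.
u(2) = (−3·(8/5) + 2)/5 = −14/25.
u(3) = (−3·(−14/25) + 2)/5 = 92/125.
u(4) = (−3·(92/125) + 2)/5 = −26/625.

−26/625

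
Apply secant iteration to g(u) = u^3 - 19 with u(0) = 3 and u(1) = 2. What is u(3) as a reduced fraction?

g(3) = 8, g(2) = -11. u(2) = 2 - (-11)·(2 - 3)/((-11) - 8) = 49/19.
g(2) = -11, g(49/19) = -12672/6859. u(3) = (49/19) - (-12672/6859)·((49/19) - 2)/((-12672/6859) - (-11)) = 15385/5707.

15385/5707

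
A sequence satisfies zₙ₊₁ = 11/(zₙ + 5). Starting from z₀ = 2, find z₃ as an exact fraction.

z₁ = 11/(2 + 5) = 11/7.
z₂ = 11/(11/7 + 5) = 77/46.
z₃ = 11/(77/46 + 5) = 506/307.

506/307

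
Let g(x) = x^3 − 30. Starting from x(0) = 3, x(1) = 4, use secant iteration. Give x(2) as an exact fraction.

g(3) = −3, g(4) = 34. x(2) = 4 − 34·(4 − 3)/(34 − (−3)) = 114/37.

114/37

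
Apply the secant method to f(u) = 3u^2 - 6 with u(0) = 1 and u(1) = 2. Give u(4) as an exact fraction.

58/41

f(1) = -3, f(2) = 6. u(2) = 2 - 6·(2 - 1)/(6 - (-3)) = 4/3.
f(2) = 6, f(4/3) = -2/3. u(3) = (4/3) - (-2/3)·((4/3) - 2)/((-2/3) - 6) = 7/5.
f(4/3) = -2/3, f(7/5) = -3/25. u(4) = (7/5) - (-3/25)·((7/5) - (4/3))/((-3/25) - (-2/3)) = 58/41.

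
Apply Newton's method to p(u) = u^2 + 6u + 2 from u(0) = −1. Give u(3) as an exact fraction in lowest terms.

p'(u) = 2u + 6.
p(−1) = −3, p'(−1) = 4, so u(1) = (−1) − (−3)/4 = −1/4.
p(−1/4) = 9/16, p'(−1/4) = 11/2, so u(2) = (−1/4) − (9/16)/(11/2) = −31/88.
p(−31/88) = 81/7744, p'(−31/88) = 233/44, so u(3) = (−31/88) − (81/7744)/(233/44) = −14527/41008.

−14527/41008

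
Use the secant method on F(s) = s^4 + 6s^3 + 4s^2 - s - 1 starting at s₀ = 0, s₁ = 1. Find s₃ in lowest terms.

2171/11171

F(0) = -1, F(1) = 9. s₂ = 1 - 9·(1 - 0)/(9 - (-1)) = 1/10.
F(1) = 9, F(1/10) = -10539/10000. s₃ = (1/10) - (-10539/10000)·((1/10) - 1)/((-10539/10000) - 9) = 2171/11171.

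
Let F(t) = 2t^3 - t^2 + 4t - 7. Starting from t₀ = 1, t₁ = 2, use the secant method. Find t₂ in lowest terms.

F(1) = -2, F(2) = 13. t₂ = 2 - 13·(2 - 1)/(13 - (-2)) = 17/15.

17/15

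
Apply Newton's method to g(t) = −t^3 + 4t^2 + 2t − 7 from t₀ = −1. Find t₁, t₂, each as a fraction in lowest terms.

g'(t) = −3t^2 + 8t + 2.
g(−1) = −4, g'(−1) = −9, so t₁ = (−1) − (−4)/(−9) = −13/9.
g(−13/9) = 1072/729, g'(−13/9) = −427/27, so t₂ = (−13/9) − (1072/729)/(−427/27) = −15581/11529.

t₁ = −13/9, t₂ = −15581/11529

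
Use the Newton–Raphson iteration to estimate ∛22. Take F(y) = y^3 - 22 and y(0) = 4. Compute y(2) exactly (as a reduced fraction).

F'(y) = 3y^2.
F(4) = 42, F'(4) = 48, so y(1) = 4 - 42/48 = 25/8.
F(25/8) = 4361/512, F'(25/8) = 1875/64, so y(2) = (25/8) - (4361/512)/(1875/64) = 21257/7500.

21257/7500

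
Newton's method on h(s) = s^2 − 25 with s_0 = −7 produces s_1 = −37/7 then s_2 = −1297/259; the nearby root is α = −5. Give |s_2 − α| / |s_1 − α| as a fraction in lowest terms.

1/37

s_1 − α = −37/7 − (−5) = −37/7 + 5 = −2/7, so |s_1 − α| = 2/7.
s_2 − α = −1297/259 − (−5) = −1297/259 + 5 = −2/259, so |s_2 − α| = 2/259.
Ratio = (2/259) / (2/7) = 1/37.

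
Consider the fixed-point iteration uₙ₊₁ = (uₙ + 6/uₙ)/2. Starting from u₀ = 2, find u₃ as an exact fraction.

4801/1960

u₁ = (2 + 6/2)/2 = 5/2.
u₂ = (5/2 + 6/(5/2))/2 = 49/20.
u₃ = (49/20 + 6/(49/20))/2 = 4801/1960.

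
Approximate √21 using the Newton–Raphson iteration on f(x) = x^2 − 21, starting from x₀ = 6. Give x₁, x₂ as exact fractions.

x₁ = 19/4, x₂ = 697/152

f'(x) = 2x.
f(6) = 15, f'(6) = 12, so x₁ = 6 − 15/12 = 19/4.
f(19/4) = 25/16, f'(19/4) = 19/2, so x₂ = (19/4) − (25/16)/(19/2) = 697/152.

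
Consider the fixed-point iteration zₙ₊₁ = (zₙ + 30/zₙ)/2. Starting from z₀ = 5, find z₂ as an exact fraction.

241/44

z₁ = (5 + 30/5)/2 = 11/2.
z₂ = (11/2 + 30/(11/2))/2 = 241/44.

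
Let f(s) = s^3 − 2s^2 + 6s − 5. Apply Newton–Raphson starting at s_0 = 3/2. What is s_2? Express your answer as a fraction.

101779/101655

f'(s) = 3s^2 − 4s + 6.
f(3/2) = 23/8, f'(3/2) = 27/4, so s_1 = (3/2) − (23/8)/(27/4) = 29/27.
f(29/27) = 7406/19683, f'(29/27) = 1255/243, so s_2 = (29/27) − (7406/19683)/(1255/243) = 101779/101655.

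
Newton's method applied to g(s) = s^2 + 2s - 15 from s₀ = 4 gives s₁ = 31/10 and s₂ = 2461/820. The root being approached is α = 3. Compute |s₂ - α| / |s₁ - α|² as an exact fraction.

s₁ - α = 31/10 - 3 = 1/10, so |s₁ - α| = 1/10.
s₂ - α = 2461/820 - 3 = 1/820, so |s₂ - α| = 1/820.
|s₁ - α|² = 1/100.
Ratio = (1/820) / (1/100) = 5/41.

5/41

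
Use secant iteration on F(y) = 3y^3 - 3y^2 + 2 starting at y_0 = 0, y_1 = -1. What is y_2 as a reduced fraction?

F(0) = 2, F(-1) = -4. y_2 = (-1) - (-4)·((-1) - 0)/((-4) - 2) = -1/3.

-1/3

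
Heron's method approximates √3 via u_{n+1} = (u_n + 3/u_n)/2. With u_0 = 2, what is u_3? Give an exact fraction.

18817/10864

u_1 = (2 + 3/2)/2 = 7/4.
u_2 = (7/4 + 3/(7/4))/2 = 97/56.
u_3 = (97/56 + 3/(97/56))/2 = 18817/10864.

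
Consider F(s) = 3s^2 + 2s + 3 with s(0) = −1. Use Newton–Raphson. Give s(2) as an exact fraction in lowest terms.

F'(s) = 6s + 2.
F(−1) = 4, F'(−1) = −4, so s(1) = (−1) − 4/(−4) = 0.
F(0) = 3, F'(0) = 2, so s(2) = 0 − 3/2 = −3/2.

−3/2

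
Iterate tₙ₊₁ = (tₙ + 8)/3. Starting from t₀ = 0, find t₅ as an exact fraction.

t₁ = (0 + 8)/3 = 8/3.
t₂ = ((8/3) + 8)/3 = 32/9.
t₃ = ((32/9) + 8)/3 = 104/27.
t₄ = ((104/27) + 8)/3 = 320/81.
t₅ = ((320/81) + 8)/3 = 968/243.

968/243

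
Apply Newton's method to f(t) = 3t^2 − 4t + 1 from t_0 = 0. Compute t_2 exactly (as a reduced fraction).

f'(t) = 6t − 4.
f(0) = 1, f'(0) = −4, so t_1 = 0 − 1/(−4) = 1/4.
f(1/4) = 3/16, f'(1/4) = −5/2, so t_2 = (1/4) − (3/16)/(−5/2) = 13/40.

13/40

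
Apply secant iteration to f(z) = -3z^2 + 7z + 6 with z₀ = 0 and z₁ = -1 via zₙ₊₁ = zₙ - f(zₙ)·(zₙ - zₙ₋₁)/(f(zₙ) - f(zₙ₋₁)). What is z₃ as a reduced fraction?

f(0) = 6, f(-1) = -4. z₂ = (-1) - (-4)·((-1) - 0)/((-4) - 6) = -3/5.
f(-1) = -4, f(-3/5) = 18/25. z₃ = (-3/5) - (18/25)·((-3/5) - (-1))/((18/25) - (-4)) = -39/59.

-39/59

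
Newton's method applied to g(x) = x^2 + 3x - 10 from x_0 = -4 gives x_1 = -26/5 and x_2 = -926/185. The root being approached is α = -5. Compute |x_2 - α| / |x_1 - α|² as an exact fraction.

5/37

x_1 - α = -26/5 - (-5) = -26/5 + 5 = -1/5, so |x_1 - α| = 1/5.
x_2 - α = -926/185 - (-5) = -926/185 + 5 = -1/185, so |x_2 - α| = 1/185.
|x_1 - α|² = 1/25.
Ratio = (1/185) / (1/25) = 5/37.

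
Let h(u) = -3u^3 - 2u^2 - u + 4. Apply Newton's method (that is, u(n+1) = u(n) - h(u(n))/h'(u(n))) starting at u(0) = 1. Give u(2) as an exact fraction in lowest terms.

h'(u) = -9u^2 - 4u - 1.
h(1) = -2, h'(1) = -14, so u(1) = 1 - (-2)/(-14) = 6/7.
h(6/7) = -74/343, h'(6/7) = -541/49, so u(2) = (6/7) - (-74/343)/(-541/49) = 3172/3787.

3172/3787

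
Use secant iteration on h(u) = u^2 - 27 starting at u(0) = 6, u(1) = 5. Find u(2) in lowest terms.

57/11

h(6) = 9, h(5) = -2. u(2) = 5 - (-2)·(5 - 6)/((-2) - 9) = 57/11.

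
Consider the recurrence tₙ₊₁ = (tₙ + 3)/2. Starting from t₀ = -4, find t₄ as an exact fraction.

t₁ = ((-4) + 3)/2 = -1/2.
t₂ = ((-1/2) + 3)/2 = 5/4.
t₃ = ((5/4) + 3)/2 = 17/8.
t₄ = ((17/8) + 3)/2 = 41/16.

41/16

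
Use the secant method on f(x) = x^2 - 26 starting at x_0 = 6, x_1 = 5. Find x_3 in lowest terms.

f(6) = 10, f(5) = -1. x_2 = 5 - (-1)·(5 - 6)/((-1) - 10) = 56/11.
f(5) = -1, f(56/11) = -10/121. x_3 = (56/11) - (-10/121)·((56/11) - 5)/((-10/121) - (-1)) = 566/111.

566/111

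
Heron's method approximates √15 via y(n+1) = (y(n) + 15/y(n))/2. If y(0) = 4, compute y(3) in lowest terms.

y(1) = (4 + 15/4)/2 = 31/8.
y(2) = (31/8 + 15/(31/8))/2 = 1921/496.
y(3) = (1921/496 + 15/(1921/496))/2 = 7380481/1905632.

7380481/1905632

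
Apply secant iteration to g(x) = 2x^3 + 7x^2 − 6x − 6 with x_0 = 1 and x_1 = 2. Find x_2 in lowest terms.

g(1) = −3, g(2) = 26. x_2 = 2 − 26·(2 − 1)/(26 − (−3)) = 32/29.

32/29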